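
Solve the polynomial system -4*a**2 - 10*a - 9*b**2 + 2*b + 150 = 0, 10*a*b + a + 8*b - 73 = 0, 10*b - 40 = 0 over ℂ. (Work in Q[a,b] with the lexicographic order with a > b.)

Compute a lex Gröbner basis by Buchberger's algorithm.
f_1 = -4*a**2 - 10*a - 9*b**2 + 2*b + 150, LT = a**2.
f_2 = 10*a*b + a + 8*b - 73, LT = a*b.
f_3 = 10*b - 40, LT = b.

S(f_1,f_2): lcm = a**2*b. S = -1/10*a**2 + 17/10*a*b + 73/10*a + 9/4*b**3 - 1/2*b**2 - 75/2*b.
  leading term a**2: subtract (1/40)·f_1 from -1/10*a**2 + 17/10*a*b + 73/10*a + 9/4*b**3 - 1/2*b**2 - 75/2*b → 17/10*a*b + 151/20*a + 9/4*b**3 - 11/40*b**2 - 751/20*b - 15/4
  leading term a*b: subtract (17/100)·f_2 from 17/10*a*b + 151/20*a + 9/4*b**3 - 11/40*b**2 - 751/20*b - 15/4 → 369/50*a + 9/4*b**3 - 11/40*b**2 - 3891/100*b + 433/50
  leading term a: no divisor's leading term divides it; move 369/50*a to the remainder.
  leading term b**3: subtract (9/40*b**2)·f_3 from 9/4*b**3 - 11/40*b**2 - 3891/100*b + 433/50 → 349/40*b**2 - 3891/100*b + 433/50
  leading term b**2: subtract (349/400*b)·f_3 from 349/40*b**2 - 3891/100*b + 433/50 → -401/100*b + 433/50
  leading term b: subtract (-401/1000)·f_3 from -401/100*b + 433/50 → -369/50
  leading term 1: no divisor's leading term divides it; move -369/50 to the remainder.
  remainder 369/50*a - 369/50 ≠ 0; add h_4 = 369/50*a - 369/50 to the basis.

The other S-polynomials (S(f_1,f_3), S(f_2,f_3), S(f_1,h_4), S(f_2,h_4), S(f_3,h_4)) all reduce to 0 modulo the current basis, so we have a Gröbner basis.
Inter-reduce: drop elements whose leading term is divisible by another's, tail-reduce, and make monic.
Reduced Gröbner basis: {a - 1, b - 4}.

From the last basis element, b - 4 = 0, so b takes values in {4}. Each choice, substituted upward through the basis, yields the corresponding point(s) of the solution set.
  b = 4: the earlier basis element becomes a - 1 = 0, giving a = 1 — point (1, 4).
Each listed point satisfies every original equation (direct substitution).

{(1, 4)}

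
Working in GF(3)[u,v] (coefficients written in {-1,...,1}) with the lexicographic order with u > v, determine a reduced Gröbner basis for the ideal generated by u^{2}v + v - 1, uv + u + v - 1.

f_1 = u^{2}v + v - 1, LT = u^{2}v.
f_2 = uv + u + v - 1, LT = uv.

S(f_1,f_2): lcm = u^{2}v. S = -u^{2} - uv + u + v - 1.
  leading term u^{2}: no divisor's leading term divides it; move -u^{2} to the remainder.
  leading term uv: subtract (-1)·f_2 from -uv + u + v - 1 → -u - v + 1
  leading term u: no divisor's leading term divides it; move -u to the remainder.
  leading term v: no divisor's leading term divides it; move -v to the remainder.
  leading term 1: no divisor's leading term divides it; move 1 to the remainder.
  remainder -u^{2} - u - v + 1 ≠ 0; add g_3 = -u^{2} - u - v + 1 to the basis.

S(f_1,g_3): lcm = u^{2}v. S = -uv - v^{2} - v - 1.
  leading term uv: subtract (-1)·f_2 from -uv - v^{2} - v - 1 → u - v^{2} + 1
  leading term u: no divisor's leading term divides it; move u to the remainder.
  leading term v^{2}: no divisor's leading term divides it; move -v^{2} to the remainder.
  leading term 1: no divisor's leading term divides it; move 1 to the remainder.
  remainder u - v^{2} + 1 ≠ 0; add g_4 = u - v^{2} + 1 to the basis.

S(f_1,g_4): lcm = u^{2}v. S = uv^{3} - uv + v - 1.
  leading term uv^{3}: subtract (v^{2})·f_2 from uv^{3} - uv + v - 1 → -uv^{2} - uv - v^{3} + v^{2} + v - 1
  leading term uv^{2}: subtract (-v)·f_2 from -uv^{2} - uv - v^{3} + v^{2} + v - 1 → -v^{3} - v^{2} - 1
  leading term v^{3}: no divisor's leading term divides it; move -v^{3} to the remainder.
  leading term v^{2}: no divisor's leading term divides it; move -v^{2} to the remainder.
  leading term 1: no divisor's leading term divides it; move -1 to the remainder.
  remainder -v^{3} - v^{2} - 1 ≠ 0; add g_5 = -v^{3} - v^{2} - 1 to the basis.

The other S-polynomials (S(f_2,g_3), S(f_2,g_4), S(g_3,g_4), S(f_1,g_5), S(f_2,g_5), S(g_3,g_5), S(g_4,g_5)) all reduce to 0 modulo the current basis, so we have a Gröbner basis.
Inter-reduce: drop elements whose leading term is divisible by another's, tail-reduce, and make monic.

G = {u - v^{2} + 1, v^{3} + v^{2} + 1}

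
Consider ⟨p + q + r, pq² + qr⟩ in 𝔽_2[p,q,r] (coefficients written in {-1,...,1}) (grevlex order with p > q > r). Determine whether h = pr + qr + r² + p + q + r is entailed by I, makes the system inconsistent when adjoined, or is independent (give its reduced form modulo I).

pr + qr + r² + p + q + r lies in I (it reduces to 0).

First compute the reduced Gröbner basis of I by Buchberger's algorithm.
f_1 = p + q + r, LT = p.
f_2 = pq² + qr, LT = pq².

S(f_1,f_2): lcm = pq². S = q³ + q²r + qr.
  leading term q³: no divisor's leading term divides it; move q³ to the remainder.
  leading term q²r: no divisor's leading term divides it; move q²r to the remainder.
  leading term qr: no divisor's leading term divides it; move qr to the remainder.
  remainder q³ + q²r + qr ≠ 0; add k_3 = q³ + q²r + qr to the basis.

The other S-polynomials (S(f_1,k_3), S(f_2,k_3)) all reduce to 0 modulo the current basis, so we have a Gröbner basis.
Inter-reduce: drop elements whose leading term is divisible by another's, tail-reduce, and make monic.
Reduced Gröbner basis: {q³ + q²r + qr, p + q + r}.
Label its elements g_1 = q³ + q²r + qr, g_2 = p + q + r.

Reduce h = pr + qr + r² + p + q + r modulo G:
  leading term pr: subtract (r)·g_2 from pr + qr + r² + p + q + r → p + q + r
  leading term p: subtract (1)·g_2 from p + q + r → 0
  normal form = 0.
Since the normal form is 0, h ∈ I.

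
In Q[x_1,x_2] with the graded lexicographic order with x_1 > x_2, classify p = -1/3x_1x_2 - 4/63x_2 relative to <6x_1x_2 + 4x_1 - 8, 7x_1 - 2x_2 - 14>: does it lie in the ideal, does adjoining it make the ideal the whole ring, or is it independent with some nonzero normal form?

First compute the reduced Gröbner basis of I by Buchberger's algorithm.
f_1 = 6x_1x_2 + 4x_1 - 8, LT = x_1x_2.
f_2 = 7x_1 - 2x_2 - 14, LT = x_1.

S(f_1,f_2): lcm = x_1x_2. S = 2/7x_2^2 + 2/3x_1 + 2x_2 - 4/3.
  reduce S modulo (f_1, f_2):
  remainder 2/7x_2^2 + 46/21x_2 ≠ 0; add h_3 = 2/7x_2^2 + 46/21x_2 to the basis.

The other S-polynomials (S(f_1,h_3), S(f_2,h_3)) all reduce to 0 modulo the current basis, so we have a Gröbner basis.
Inter-reduce: drop elements whose leading term is divisible by another's, tail-reduce, and make monic.
Reduced Gröbner basis: {x_2^2 + 23/3x_2, x_1 - 2/7x_2 - 2}.
Label its elements g_1 = x_2^2 + 23/3x_2, g_2 = x_1 - 2/7x_2 - 2.

Reduce p = -1/3x_1x_2 - 4/63x_2 modulo G:
  leading term x_1x_2: subtract (-1/3x_2)·g_2 from -1/3x_1x_2 - 4/63x_2 → -2/21x_2^2 - 46/63x_2
  leading term x_2^2: subtract (-2/21)·g_1 from -2/21x_2^2 - 46/63x_2 → 0
  normal form = 0.
Since the normal form is 0, p ∈ I.

-1/3x_1x_2 - 4/63x_2 lies in I (it reduces to 0).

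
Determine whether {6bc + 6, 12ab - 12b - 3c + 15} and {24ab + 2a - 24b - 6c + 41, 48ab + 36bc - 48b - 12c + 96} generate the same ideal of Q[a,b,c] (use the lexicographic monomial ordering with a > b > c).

No, the ideals differ.

For a fixed monomial order, each ideal has a unique reduced Gröbner basis; comparing bases decides equality.
Buchberger on the first generating set:
f_1 = 6bc + 6, LT = bc.
f_2 = 12ab - 12b - 3c + 15, LT = ab.

S(f_1,f_2): lcm = abc. S = a + bc + \tfrac{1}{4}c^{2} - \tfrac{5}{4}c.
  leading term a: no divisor's leading term divides it; move a to the remainder.
  leading term bc: subtract (\tfrac{1}{6})·f_1 from bc + \tfrac{1}{4}c^{2} - \tfrac{5}{4}c → \tfrac{1}{4}c^{2} - \tfrac{5}{4}c - 1
  leading term c^{2}: no divisor's leading term divides it; move \tfrac{1}{4}c^{2} to the remainder.
  leading term c: no divisor's leading term divides it; move -\tfrac{5}{4}c to the remainder.
  leading term 1: no divisor's leading term divides it; move -1 to the remainder.
  remainder a + \tfrac{1}{4}c^{2} - \tfrac{5}{4}c - 1 ≠ 0; add g_3 = a + \tfrac{1}{4}c^{2} - \tfrac{5}{4}c - 1 to the basis.

S(f_1,g_3): leading monomials are coprime, so the S-polynomial reduces to 0 (Buchberger's first criterion).
S(f_2,g_3): lcm = ab. S = -\tfrac{1}{4}bc^{2} + \tfrac{5}{4}bc - \tfrac{1}{4}c + \tfrac{5}{4}.
  leading term bc^{2}: subtract (-\tfrac{1}{24}c)·f_1 from -\tfrac{1}{4}bc^{2} + \tfrac{5}{4}bc - \tfrac{1}{4}c + \tfrac{5}{4} → \tfrac{5}{4}bc + \tfrac{5}{4}
  leading term bc: subtract (\tfrac{5}{24})·f_1 from \tfrac{5}{4}bc + \tfrac{5}{4} → 0
  remainder 0.

Every S-polynomial of the final basis reduces to 0, so we have a Gröbner basis.
Inter-reduce: drop elements whose leading term is divisible by another's, tail-reduce, and make monic.
Reduced Gröbner basis: {a + \tfrac{1}{4}c^{2} - \tfrac{5}{4}c - 1, bc + 1}.

Buchberger on the second generating set:
h_1 = 24ab + 2a - 24b - 6c + 41, LT = ab.
h_2 = 48ab + 36bc - 48b - 12c + 96, LT = ab.

S(h_1,h_2): lcm = ab. S = \tfrac{1}{12}a - \tfrac{3}{4}bc - \tfrac{7}{24}.
  leading term a: no divisor's leading term divides it; move \tfrac{1}{12}a to the remainder.
  leading term bc: no divisor's leading term divides it; move -\tfrac{3}{4}bc to the remainder.
  leading term 1: no divisor's leading term divides it; move -\tfrac{7}{24} to the remainder.
  remainder \tfrac{1}{12}a - \tfrac{3}{4}bc - \tfrac{7}{24} ≠ 0; add k_3 = \tfrac{1}{12}a - \tfrac{3}{4}bc - \tfrac{7}{24} to the basis.

S(h_1,k_3): lcm = ab. S = \tfrac{1}{12}a + 9b^{2}c + \tfrac{5}{2}b - \tfrac{1}{4}c + \tfrac{41}{24}.
  leading term a: subtract (1)·k_3 from \tfrac{1}{12}a + 9b^{2}c + \tfrac{5}{2}b - \tfrac{1}{4}c + \tfrac{41}{24} → 9b^{2}c + \tfrac{3}{4}bc + \tfrac{5}{2}b - \tfrac{1}{4}c + 2
  leading term b^{2}c: no divisor's leading term divides it; move 9b^{2}c to the remainder.
  leading term bc: no divisor's leading term divides it; move \tfrac{3}{4}bc to the remainder.
  leading term b: no divisor's leading term divides it; move \tfrac{5}{2}b to the remainder.
  leading term c: no divisor's leading term divides it; move -\tfrac{1}{4}c to the remainder.
  leading term 1: no divisor's leading term divides it; move 2 to the remainder.
  remainder 9b^{2}c + \tfrac{3}{4}bc + \tfrac{5}{2}b - \tfrac{1}{4}c + 2 ≠ 0; add k_4 = 9b^{2}c + \tfrac{3}{4}bc + \tfrac{5}{2}b - \tfrac{1}{4}c + 2 to the basis.

S(h_2,k_3): lcm = ab. S = 9b^{2}c + \tfrac{3}{4}bc + \tfrac{5}{2}b - \tfrac{1}{4}c + 2.
  leading term b^{2}c: subtract (1)·k_4 from 9b^{2}c + \tfrac{3}{4}bc + \tfrac{5}{2}b - \tfrac{1}{4}c + 2 → 0
  remainder 0.

S(h_1,k_4): lcm = ab^{2}c. S = -\tfrac{5}{18}ab + \tfrac{1}{36}ac - \tfrac{2}{9}a - b^{2}c - \tfrac{1}{4}bc^{2} + \tfrac{41}{24}bc.
  leading term ab: subtract (-\tfrac{5}{432})·h_1 from -\tfrac{5}{18}ab + \tfrac{1}{36}ac - \tfrac{2}{9}a - b^{2}c - \tfrac{1}{4}bc^{2} + \tfrac{41}{24}bc → \tfrac{1}{36}ac - \tfrac{43}{216}a - b^{2}c - \tfrac{1}{4}bc^{2} + \tfrac{41}{24}bc - \tfrac{5}{18}b - \tfrac{5}{72}c + \tfrac{205}{432}
  leading term ac: subtract (\tfrac{1}{3}c)·k_3 from \tfrac{1}{36}ac - \tfrac{43}{216}a - b^{2}c - \tfrac{1}{4}bc^{2} + \tfrac{41}{24}bc - \tfrac{5}{18}b - \tfrac{5}{72}c + \tfrac{205}{432} → -\tfrac{43}{216}a - b^{2}c + \tfrac{41}{24}bc - \tfrac{5}{18}b + \tfrac{1}{36}c + \tfrac{205}{432}
  leading term a: subtract (-\tfrac{43}{18})·k_3 from -\tfrac{43}{216}a - b^{2}c + \tfrac{41}{24}bc - \tfrac{5}{18}b + \tfrac{1}{36}c + \tfrac{205}{432} → -b^{2}c - \tfrac{1}{12}bc - \tfrac{5}{18}b + \tfrac{1}{36}c - \tfrac{2}{9}
  leading term b^{2}c: subtract (-\tfrac{1}{9})·k_4 from -b^{2}c - \tfrac{1}{12}bc - \tfrac{5}{18}b + \tfrac{1}{36}c - \tfrac{2}{9} → 0
  remainder 0.

S(h_2,k_4): lcm = ab^{2}c. S = -\tfrac{1}{12}abc - \tfrac{5}{18}ab + \tfrac{1}{36}ac - \tfrac{2}{9}a + \tfrac{3}{4}b^{2}c^{2} - b^{2}c - \tfrac{1}{4}bc^{2} + 2bc.
  leading term abc: subtract (-\tfrac{1}{288}c)·h_1 from -\tfrac{1}{12}abc - \tfrac{5}{18}ab + \tfrac{1}{36}ac - \tfrac{2}{9}a + \tfrac{3}{4}b^{2}c^{2} - b^{2}c - \tfrac{1}{4}bc^{2} + 2bc → -\tfrac{5}{18}ab + \tfrac{5}{144}ac - \tfrac{2}{9}a + \tfrac{3}{4}b^{2}c^{2} - b^{2}c - \tfrac{1}{4}bc^{2} + \tfrac{23}{12}bc - \tfrac{1}{48}c^{2} + \tfrac{41}{288}c
  leading term ab: subtract (-\tfrac{5}{432})·h_1 from -\tfrac{5}{18}ab + \tfrac{5}{144}ac - \tfrac{2}{9}a + \tfrac{3}{4}b^{2}c^{2} - b^{2}c - \tfrac{1}{4}bc^{2} + \tfrac{23}{12}bc - \tfrac{1}{48}c^{2} + \tfrac{41}{288}c → \tfrac{5}{144}ac - \tfrac{43}{216}a + \tfrac{3}{4}b^{2}c^{2} - b^{2}c - \tfrac{1}{4}bc^{2} + \tfrac{23}{12}bc - \tfrac{5}{18}b - \tfrac{1}{48}c^{2} + \tfrac{7}{96}c + \tfrac{205}{432}
  leading term ac: subtract (\tfrac{5}{12}c)·k_3 from \tfrac{5}{144}ac - \tfrac{43}{216}a + \tfrac{3}{4}b^{2}c^{2} - b^{2}c - \tfrac{1}{4}bc^{2} + \tfrac{23}{12}bc - \tfrac{5}{18}b - \tfrac{1}{48}c^{2} + \tfrac{7}{96}c + \tfrac{205}{432} → -\tfrac{43}{216}a + \tfrac{3}{4}b^{2}c^{2} - b^{2}c + \tfrac{1}{16}bc^{2} + \tfrac{23}{12}bc - \tfrac{5}{18}b - \tfrac{1}{48}c^{2} + \tfrac{7}{36}c + \tfrac{205}{432}
  leading term a: subtract (-\tfrac{43}{18})·k_3 from -\tfrac{43}{216}a + \tfrac{3}{4}b^{2}c^{2} - b^{2}c + \tfrac{1}{16}bc^{2} + \tfrac{23}{12}bc - \tfrac{5}{18}b - \tfrac{1}{48}c^{2} + \tfrac{7}{36}c + \tfrac{205}{432} → \tfrac{3}{4}b^{2}c^{2} - b^{2}c + \tfrac{1}{16}bc^{2} + \tfrac{1}{8}bc - \tfrac{5}{18}b - \tfrac{1}{48}c^{2} + \tfrac{7}{36}c - \tfrac{2}{9}
  leading term b^{2}c^{2}: subtract (\tfrac{1}{12}c)·k_4 from \tfrac{3}{4}b^{2}c^{2} - b^{2}c + \tfrac{1}{16}bc^{2} + \tfrac{1}{8}bc - \tfrac{5}{18}b - \tfrac{1}{48}c^{2} + \tfrac{7}{36}c - \tfrac{2}{9} → -b^{2}c - \tfrac{1}{12}bc - \tfrac{5}{18}b + \tfrac{1}{36}c - \tfrac{2}{9}
  leading term b^{2}c: subtract (-\tfrac{1}{9})·k_4 from -b^{2}c - \tfrac{1}{12}bc - \tfrac{5}{18}b + \tfrac{1}{36}c - \tfrac{2}{9} → 0
  remainder 0.

S(k_3,k_4): leading monomials are coprime, so the S-polynomial reduces to 0 (Buchberger's first criterion).
Every S-polynomial of the final basis reduces to 0, so we have a Gröbner basis.
Inter-reduce: drop elements whose leading term is divisible by another's, tail-reduce, and make monic.
Reduced Gröbner basis: {a - 9bc - \tfrac{7}{2}, b^{2}c + \tfrac{1}{12}bc + \tfrac{5}{18}b - \tfrac{1}{36}c + \tfrac{2}{9}}.

Since the reduced bases disagree, the two ideals are not the same.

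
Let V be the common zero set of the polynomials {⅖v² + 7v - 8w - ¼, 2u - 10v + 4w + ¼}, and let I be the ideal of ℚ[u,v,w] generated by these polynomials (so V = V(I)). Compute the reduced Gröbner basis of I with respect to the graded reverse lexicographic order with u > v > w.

This is the nonlinear analogue of row-reducing a linear system.

f_1 = ⅖v² + 7v - 8w - ¼, LT = v².
f_2 = 2u - 10v + 4w + ¼, LT = u.

The S-polynomials (S(f_1,f_2)) all reduce to 0 modulo the current basis, so we have a Gröbner basis.

G = {v² + 35/2v - 20w - ⅝, u - 5v + 2w + ⅛}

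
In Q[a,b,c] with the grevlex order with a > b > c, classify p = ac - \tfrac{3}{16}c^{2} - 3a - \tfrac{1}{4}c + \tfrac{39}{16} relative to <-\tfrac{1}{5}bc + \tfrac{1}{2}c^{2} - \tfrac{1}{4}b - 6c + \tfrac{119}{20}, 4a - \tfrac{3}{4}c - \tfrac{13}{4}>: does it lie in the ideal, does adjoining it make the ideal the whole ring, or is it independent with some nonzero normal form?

ac - \tfrac{3}{16}c^{2} - 3a - \tfrac{1}{4}c + \tfrac{39}{16} lies in I (it reduces to 0).

First compute the reduced Gröbner basis of I by Buchberger's algorithm.
f_1 = -\tfrac{1}{5}bc + \tfrac{1}{2}c^{2} - \tfrac{1}{4}b - 6c + \tfrac{119}{20}, LT = bc.
f_2 = 4a - \tfrac{3}{4}c - \tfrac{13}{4}, LT = a.

The S-polynomials (S(f_1,f_2)) all reduce to 0 modulo the current basis, so we have a Gröbner basis.
Inter-reduce: drop elements whose leading term is divisible by another's, tail-reduce, and make monic.
Reduced Gröbner basis: {bc - \tfrac{5}{2}c^{2} + \tfrac{5}{4}b + 30c - \tfrac{119}{4}, a - \tfrac{3}{16}c - \tfrac{13}{16}}.
Label its elements g_1 = bc - \tfrac{5}{2}c^{2} + \tfrac{5}{4}b + 30c - \tfrac{119}{4}, g_2 = a - \tfrac{3}{16}c - \tfrac{13}{16}.

Reduce p = ac - \tfrac{3}{16}c^{2} - 3a - \tfrac{1}{4}c + \tfrac{39}{16} modulo G:
  leading term ac: subtract (c)·g_2 from ac - \tfrac{3}{16}c^{2} - 3a - \tfrac{1}{4}c + \tfrac{39}{16} → -3a + \tfrac{9}{16}c + \tfrac{39}{16}
  leading term a: subtract (-3)·g_2 from -3a + \tfrac{9}{16}c + \tfrac{39}{16} → 0
  normal form = 0.
Since the normal form is 0, p ∈ I.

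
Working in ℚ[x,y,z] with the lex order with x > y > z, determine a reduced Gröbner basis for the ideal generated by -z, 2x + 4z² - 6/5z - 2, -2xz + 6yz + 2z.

This is the nonlinear analogue of row-reducing a linear system.

f_1 = -z, LT = z.
f_2 = 2x + 4z² - 6/5z - 2, LT = x.
f_3 = -2xz + 6yz + 2z, LT = xz.

The S-polynomials (S(f_1,f_2), S(f_1,f_3), S(f_2,f_3)) all reduce to 0 modulo the current basis, so we have a Gröbner basis.
Inter-reduce: drop elements whose leading term is divisible by another's, tail-reduce, and make monic.

G = {x - 1, z}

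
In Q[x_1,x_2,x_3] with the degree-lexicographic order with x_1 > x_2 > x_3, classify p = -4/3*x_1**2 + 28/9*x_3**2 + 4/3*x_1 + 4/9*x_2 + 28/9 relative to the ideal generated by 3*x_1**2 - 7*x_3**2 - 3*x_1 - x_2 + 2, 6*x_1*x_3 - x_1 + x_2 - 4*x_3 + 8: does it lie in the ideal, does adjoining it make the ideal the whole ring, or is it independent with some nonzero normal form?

Adjoining -4/3*x_1**2 + 28/9*x_3**2 + 4/3*x_1 + 4/9*x_2 + 28/9 makes the ideal the whole ring: the system is inconsistent.

First compute the reduced Gröbner basis of I by Buchberger's algorithm.
f_1 = 3*x_1**2 - 7*x_3**2 - 3*x_1 - x_2 + 2, LT = x_1**2.
f_2 = 6*x_1*x_3 - x_1 + x_2 - 4*x_3 + 8, LT = x_1*x_3.

S(f_1,f_2): lcm = x_1**2*x_3. S = -7/3*x_3**3 + 1/6*x_1**2 - 1/6*x_1*x_2 - 1/3*x_1*x_3 - 1/3*x_2*x_3 - 4/3*x_1 + 2/3*x_3.
  leading term x_3**3: no divisor's leading term divides it; move -7/3*x_3**3 to the remainder.
  leading term x_1**2: subtract (1/18)·f_1 from 1/6*x_1**2 - 1/6*x_1*x_2 - 1/3*x_1*x_3 - 1/3*x_2*x_3 - 4/3*x_1 + 2/3*x_3 → -1/6*x_1*x_2 - 1/3*x_1*x_3 - 1/3*x_2*x_3 + 7/18*x_3**2 - 7/6*x_1 + 1/18*x_2 + 2/3*x_3 - 1/9
  leading term x_1*x_2: no divisor's leading term divides it; move -1/6*x_1*x_2 to the remainder.
  leading term x_1*x_3: subtract (-1/18)·f_2 from -1/3*x_1*x_3 - 1/3*x_2*x_3 + 7/18*x_3**2 - 7/6*x_1 + 1/18*x_2 + 2/3*x_3 - 1/9 → -1/3*x_2*x_3 + 7/18*x_3**2 - 11/9*x_1 + 1/9*x_2 + 4/9*x_3 + 1/3
  leading term x_2*x_3: no divisor's leading term divides it; move -1/3*x_2*x_3 to the remainder.
  leading term x_3**2: no divisor's leading term divides it; move 7/18*x_3**2 to the remainder.
  leading term x_1: no divisor's leading term divides it; move -11/9*x_1 to the remainder.
  leading term x_2: no divisor's leading term divides it; move 1/9*x_2 to the remainder.
  leading term x_3: no divisor's leading term divides it; move 4/9*x_3 to the remainder.
  leading term 1: no divisor's leading term divides it; move 1/3 to the remainder.
  remainder -7/3*x_3**3 - 1/6*x_1*x_2 - 1/3*x_2*x_3 + 7/18*x_3**2 - 11/9*x_1 + 1/9*x_2 + 4/9*x_3 + 1/3 ≠ 0; add h_3 = -7/3*x_3**3 - 1/6*x_1*x_2 - 1/3*x_2*x_3 + 7/18*x_3**2 - 11/9*x_1 + 1/9*x_2 + 4/9*x_3 + 1/3 to the basis.

The other S-polynomials (S(f_1,h_3), S(f_2,h_3)) all reduce to 0 modulo the current basis, so we have a Gröbner basis.
Inter-reduce: drop elements whose leading term is divisible by another's, tail-reduce, and make monic.
Reduced Gröbner basis: {x_3**3 + 1/14*x_1*x_2 + 1/7*x_2*x_3 - 1/6*x_3**2 + 11/21*x_1 - 1/21*x_2 - 4/21*x_3 - 1/7, x_1**2 - 7/3*x_3**2 - x_1 - 1/3*x_2 + 2/3, x_1*x_3 - 1/6*x_1 + 1/6*x_2 - 2/3*x_3 + 4/3}.
Label its elements g_1 = x_3**3 + 1/14*x_1*x_2 + 1/7*x_2*x_3 - 1/6*x_3**2 + 11/21*x_1 - 1/21*x_2 - 4/21*x_3 - 1/7, g_2 = x_1**2 - 7/3*x_3**2 - x_1 - 1/3*x_2 + 2/3, g_3 = x_1*x_3 - 1/6*x_1 + 1/6*x_2 - 2/3*x_3 + 4/3.

Reduce p = -4/3*x_1**2 + 28/9*x_3**2 + 4/3*x_1 + 4/9*x_2 + 28/9 modulo G:
  leading term x_1**2: subtract (-4/3)·g_2 from -4/3*x_1**2 + 28/9*x_3**2 + 4/3*x_1 + 4/9*x_2 + 28/9 → 4
  leading term 1: no divisor's leading term divides it; move 4 to the remainder.
  normal form = 4.
The normal form is nonzero, so p ∉ I. Since p minus its normal form lies in I, I + (p) = I + (r) where r = 4; decide whether this ideal is the whole ring.
Here r = 4 is a nonzero constant, hence a unit: 1 ∈ I + (p), the Gröbner basis of I + (p) is {1}, and the enlarged system has no common solution — adjoining p is inconsistent.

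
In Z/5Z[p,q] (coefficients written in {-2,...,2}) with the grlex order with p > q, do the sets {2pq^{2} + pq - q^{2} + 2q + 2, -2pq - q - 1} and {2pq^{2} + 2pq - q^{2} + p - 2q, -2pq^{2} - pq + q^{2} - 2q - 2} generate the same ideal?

No, the ideals differ.

Since reduced Gröbner bases are canonical representatives of ideals under a given ordering, it suffices to compute and compare them.
Buchberger on the first generating set:
f_1 = 2pq^{2} + pq - q^{2} + 2q + 2, LT = pq^{2}.
f_2 = -2pq - q - 1, LT = pq.

S(f_1,f_2): lcm = pq^{2}. S = -2pq - q^{2} - 2q + 1.
  reduce S modulo (f_1, f_2):
  remainder -q^{2} - q + 2 ≠ 0; add g_3 = -q^{2} - q + 2 to the basis.

S(f_1,g_3): lcm = pq^{2}. S = 2pq + 2q^{2} + 2p + q + 1.
  reduce S modulo (f_1, f_2, g_3):
  remainder 2p - 2q - 1 ≠ 0; add g_4 = 2p - 2q - 1 to the basis.

The other S-polynomials (S(f_2,g_3), S(f_1,g_4), S(f_2,g_4), S(g_3,g_4)) all reduce to 0 modulo the current basis, so we have a Gröbner basis.
Inter-reduce: drop elements whose leading term is divisible by another's, tail-reduce, and make monic.
Reduced Gröbner basis: {q^{2} + q - 2, p - q + 2}.

Buchberger on the second generating set:
h_1 = 2pq^{2} + 2pq - q^{2} + p - 2q, LT = pq^{2}.
h_2 = -2pq^{2} - pq + q^{2} - 2q - 2, LT = pq^{2}.

S(h_1,h_2): lcm = pq^{2}. S = -2pq - 2p - 2q - 1.
  reduce S modulo (h_1, h_2):
  remainder -2pq - 2p - 2q - 1 ≠ 0; add k_3 = -2pq - 2p - 2q - 1 to the basis.

S(h_1,k_3): lcm = pq^{2}. S = q^{2} - 2p + q.
  reduce S modulo (h_1, h_2, k_3):
  remainder q^{2} - 2p + q ≠ 0; add k_4 = q^{2} - 2p + q to the basis.

S(h_1,k_4): lcm = pq^{2}. S = 2p^{2} + 2q^{2} - 2p - q.
  reduce S modulo (h_1, h_2, k_3, k_4):
  remainder 2p^{2} + 2p + 2q ≠ 0; add k_5 = 2p^{2} + 2p + 2q to the basis.

The other S-polynomials (S(h_2,k_3), S(h_2,k_4), S(k_3,k_4), S(h_1,k_5), S(h_2,k_5), S(k_3,k_5), S(k_4,k_5)) all reduce to 0 modulo the current basis, so we have a Gröbner basis.
Inter-reduce: drop elements whose leading term is divisible by another's, tail-reduce, and make monic.
Reduced Gröbner basis: {p^{2} + p + q, pq + p + q - 2, q^{2} - 2p + q}.

Since the reduced bases disagree, the two ideals are not the same.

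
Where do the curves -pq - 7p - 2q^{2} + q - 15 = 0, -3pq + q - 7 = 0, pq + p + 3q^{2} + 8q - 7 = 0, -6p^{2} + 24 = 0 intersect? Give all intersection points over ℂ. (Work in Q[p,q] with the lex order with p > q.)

Compute a lex Gröbner basis by Buchberger's algorithm.
f_1 = -pq - 7p - 2q^{2} + q - 15, LT = pq.
f_2 = -3pq + q - 7, LT = pq.
f_3 = pq + p + 3q^{2} + 8q - 7, LT = pq.
f_4 = -6p^{2} + 24, LT = p^{2}.

S(f_1,f_2): lcm = pq. S = 7p + 2q^{2} - \tfrac{2}{3}q + \tfrac{38}{3}.
  leading term p: no divisor's leading term divides it; move 7p to the remainder.
  leading term q^{2}: no divisor's leading term divides it; move 2q^{2} to the remainder.
  leading term q: no divisor's leading term divides it; move -\tfrac{2}{3}q to the remainder.
  leading term 1: no divisor's leading term divides it; move \tfrac{38}{3} to the remainder.
  remainder 7p + 2q^{2} - \tfrac{2}{3}q + \tfrac{38}{3} ≠ 0; add h_5 = 7p + 2q^{2} - \tfrac{2}{3}q + \tfrac{38}{3} to the basis.

S(f_1,f_3): lcm = pq. S = 6p - q^{2} - 9q + 22.
  leading term p: subtract (\tfrac{6}{7})·h_5 from 6p - q^{2} - 9q + 22 → -\tfrac{19}{7}q^{2} - \tfrac{59}{7}q + \tfrac{78}{7}
  leading term q^{2}: no divisor's leading term divides it; move -\tfrac{19}{7}q^{2} to the remainder.
  leading term q: no divisor's leading term divides it; move -\tfrac{59}{7}q to the remainder.
  leading term 1: no divisor's leading term divides it; move \tfrac{78}{7} to the remainder.
  remainder -\tfrac{19}{7}q^{2} - \tfrac{59}{7}q + \tfrac{78}{7} ≠ 0; add h_6 = -\tfrac{19}{7}q^{2} - \tfrac{59}{7}q + \tfrac{78}{7} to the basis.

S(f_1,f_4): lcm = p^{2}q. S = 7p^{2} + 2pq^{2} - pq + 15p + 4q.
  leading term p^{2}: subtract (-\tfrac{7}{6})·f_4 from 7p^{2} + 2pq^{2} - pq + 15p + 4q → 2pq^{2} - pq + 15p + 4q + 28
  leading term pq^{2}: subtract (-2q)·f_1 from 2pq^{2} - pq + 15p + 4q + 28 → -15pq + 15p - 4q^{3} + 2q^{2} - 26q + 28
  leading term pq: subtract (15)·f_1 from -15pq + 15p - 4q^{3} + 2q^{2} - 26q + 28 → 120p - 4q^{3} + 32q^{2} - 41q + 253
  leading term p: subtract (\tfrac{120}{7})·h_5 from 120p - 4q^{3} + 32q^{2} - 41q + 253 → -4q^{3} - \tfrac{16}{7}q^{2} - \tfrac{207}{7}q + \tfrac{251}{7}
  leading term q^{3}: subtract (\tfrac{28}{19}q)·h_6 from -4q^{3} - \tfrac{16}{7}q^{2} - \tfrac{207}{7}q + \tfrac{251}{7} → \tfrac{1348}{133}q^{2} - \tfrac{6117}{133}q + \tfrac{251}{7}
  leading term q^{2}: subtract (-\tfrac{1348}{361})·h_6 from \tfrac{1348}{133}q^{2} - \tfrac{6117}{133}q + \tfrac{251}{7} → -\tfrac{27965}{361}q + \tfrac{27965}{361}
  leading term q: no divisor's leading term divides it; move -\tfrac{27965}{361}q to the remainder.
  leading term 1: no divisor's leading term divides it; move \tfrac{27965}{361} to the remainder.
  remainder -\tfrac{27965}{361}q + \tfrac{27965}{361} ≠ 0; add h_7 = -\tfrac{27965}{361}q + \tfrac{27965}{361} to the basis.

The other S-polynomials (S(f_2,f_3), S(f_2,f_4), S(f_3,f_4), S(f_1,h_5), S(f_2,h_5), S(f_3,h_5), S(f_4,h_5), S(f_1,h_6), S(f_2,h_6), S(f_3,h_6), S(f_4,h_6), S(h_5,h_6), S(f_1,h_7), S(f_2,h_7), S(f_3,h_7), S(f_4,h_7), S(h_5,h_7), S(h_6,h_7)) all reduce to 0 modulo the current basis, so we have a Gröbner basis.
Inter-reduce: drop elements whose leading term is divisible by another's, tail-reduce, and make monic.
Reduced Gröbner basis: {p + 2, q - 1}.

A lex Gröbner basis eliminates variables successively. Here q - 1 depends only on q, with roots {1}; lifting each root through the earlier basis elements recovers the full solutions.
  q = 1: the earlier basis element becomes p + 2 = 0, giving p = -2 — point (-2, 1).
Substituting each solution back into the original system confirms all equations vanish.

{(-2, 1)}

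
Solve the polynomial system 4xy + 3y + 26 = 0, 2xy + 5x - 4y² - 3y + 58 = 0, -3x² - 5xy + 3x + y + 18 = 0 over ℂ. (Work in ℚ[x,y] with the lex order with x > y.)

Compute a lex Gröbner basis by Buchberger's algorithm.
f_1 = 4xy + 3y + 26, LT = xy.
f_2 = 2xy + 5x - 4y² - 3y + 58, LT = xy.
f_3 = -3x² - 5xy + 3x + y + 18, LT = x².

S(f_1,f_2): lcm = xy. S = -5/2x + 2y² + 9/4y - 45/2.
  reduce S modulo (f_1, f_2, f_3):
  remainder -5/2x + 2y² + 9/4y - 45/2 ≠ 0; add h_4 = -5/2x + 2y² + 9/4y - 45/2 to the basis.

S(f_1,f_3): lcm = x²y. S = -5/3xy² + 7/4xy + 13/2x + ⅓y² + 6y.
  reduce S modulo (f_1, f_2, f_3, h_4):
  remainder 407/60y² + 5129/240y - 559/8 ≠ 0; add h_5 = 407/60y² + 5129/240y - 559/8 to the basis.

S(f_2,f_3): lcm = x²y. S = 5/2x² - 11/3xy² - ½xy + 29x + ⅓y² + 6y.
  reduce S modulo (f_1, f_2, f_3, h_4, h_5):
  remainder -519457/19536y + 519457/9768 ≠ 0; add h_6 = -519457/19536y + 519457/9768 to the basis.

The other S-polynomials (S(f_1,h_4), S(f_2,h_4), S(f_3,h_4), S(f_1,h_5), S(f_2,h_5), S(f_3,h_5), S(h_4,h_5), S(f_1,h_6), S(f_2,h_6), S(f_3,h_6), S(h_4,h_6), S(h_5,h_6)) all reduce to 0 modulo the current basis, so we have a Gröbner basis.
Inter-reduce: drop elements whose leading term is divisible by another's, tail-reduce, and make monic.
Reduced Gröbner basis: {x + 4, y - 2}.

A lex Gröbner basis eliminates variables successively. Here y - 2 depends only on y, with roots {2}; lifting each root through the earlier basis elements recovers the full solutions.
  y = 2: the earlier basis element becomes x + 4 = 0, giving x = -4 — point (-4, 2).

{(-4, 2)}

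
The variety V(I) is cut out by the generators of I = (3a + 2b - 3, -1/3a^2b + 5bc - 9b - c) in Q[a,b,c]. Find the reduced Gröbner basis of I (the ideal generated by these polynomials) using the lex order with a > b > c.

G = {a + 2/3b - 1, b^3 - 3b^2 - 135/4bc + 63b + 27/4c}

This is the nonlinear analogue of row-reducing a linear system.

f_1 = 3a + 2b - 3, LT = a.
f_2 = -1/3a^2b + 5bc - 9b - c, LT = a^2b.

S(f_1,f_2): lcm = a^2b. S = 2/3ab^2 - ab + 15bc - 27b - 3c.
  leading term ab^2: subtract (2/9b^2)·f_1 from 2/3ab^2 - ab + 15bc - 27b - 3c → -ab - 4/9b^3 + 2/3b^2 + 15bc - 27b - 3c
  leading term ab: subtract (-1/3b)·f_1 from -ab - 4/9b^3 + 2/3b^2 + 15bc - 27b - 3c → -4/9b^3 + 4/3b^2 + 15bc - 28b - 3c
  leading term b^3: no divisor's leading term divides it; move -4/9b^3 to the remainder.
  leading term b^2: no divisor's leading term divides it; move 4/3b^2 to the remainder.
  leading term bc: no divisor's leading term divides it; move 15bc to the remainder.
  leading term b: no divisor's leading term divides it; move -28b to the remainder.
  leading term c: no divisor's leading term divides it; move -3c to the remainder.
  remainder -4/9b^3 + 4/3b^2 + 15bc - 28b - 3c ≠ 0; add g_3 = -4/9b^3 + 4/3b^2 + 15bc - 28b - 3c to the basis.

S(f_1,g_3): leading monomials are coprime, so the S-polynomial reduces to 0 (Buchberger's first criterion).
S(f_2,g_3): lcm = a^2b^3. S = 3a^2b^2 + 135/4a^2bc - 63a^2b - 27/4a^2c - 15b^3c + 27b^3 + 3b^2c.
  leading term a^2b^2: subtract (ab^2)·f_1 from 3a^2b^2 + 135/4a^2bc - 63a^2b - 27/4a^2c - 15b^3c + 27b^3 + 3b^2c → 135/4a^2bc - 63a^2b - 27/4a^2c - 2ab^3 + 3ab^2 - 15b^3c + 27b^3 + 3b^2c
  leading term a^2bc: subtract (45/4abc)·f_1 from 135/4a^2bc - 63a^2b - 27/4a^2c - 2ab^3 + 3ab^2 - 15b^3c + 27b^3 + 3b^2c → -63a^2b - 27/4a^2c - 2ab^3 - 45/2ab^2c + 3ab^2 + 135/4abc - 15b^3c + 27b^3 + 3b^2c
  leading term a^2b: subtract (-21ab)·f_1 from -63a^2b - 27/4a^2c - 2ab^3 - 45/2ab^2c + 3ab^2 + 135/4abc - 15b^3c + 27b^3 + 3b^2c → -27/4a^2c - 2ab^3 - 45/2ab^2c + 45ab^2 + 135/4abc - 63ab - 15b^3c + 27b^3 + 3b^2c
  leading term a^2c: subtract (-9/4ac)·f_1 from -27/4a^2c - 2ab^3 - 45/2ab^2c + 45ab^2 + 135/4abc - 63ab - 15b^3c + 27b^3 + 3b^2c → -2ab^3 - 45/2ab^2c + 45ab^2 + 153/4abc - 63ab - 27/4ac - 15b^3c + 27b^3 + 3b^2c
  leading term ab^3: subtract (-2/3b^3)·f_1 from -2ab^3 - 45/2ab^2c + 45ab^2 + 153/4abc - 63ab - 27/4ac - 15b^3c + 27b^3 + 3b^2c → -45/2ab^2c + 45ab^2 + 153/4abc - 63ab - 27/4ac + 4/3b^4 - 15b^3c + 25b^3 + 3b^2c
  leading term ab^2c: subtract (-15/2b^2c)·f_1 from -45/2ab^2c + 45ab^2 + 153/4abc - 63ab - 27/4ac + 4/3b^4 - 15b^3c + 25b^3 + 3b^2c → 45ab^2 + 153/4abc - 63ab - 27/4ac + 4/3b^4 + 25b^3 - 39/2b^2c
  leading term ab^2: subtract (15b^2)·f_1 from 45ab^2 + 153/4abc - 63ab - 27/4ac + 4/3b^4 + 25b^3 - 39/2b^2c → 153/4abc - 63ab - 27/4ac + 4/3b^4 - 5b^3 - 39/2b^2c + 45b^2
  leading term abc: subtract (51/4bc)·f_1 from 153/4abc - 63ab - 27/4ac + 4/3b^4 - 5b^3 - 39/2b^2c + 45b^2 → -63ab - 27/4ac + 4/3b^4 - 5b^3 - 45b^2c + 45b^2 + 153/4bc
  leading term ab: subtract (-21b)·f_1 from -63ab - 27/4ac + 4/3b^4 - 5b^3 - 45b^2c + 45b^2 + 153/4bc → -27/4ac + 4/3b^4 - 5b^3 - 45b^2c + 87b^2 + 153/4bc - 63b
  leading term ac: subtract (-9/4c)·f_1 from -27/4ac + 4/3b^4 - 5b^3 - 45b^2c + 87b^2 + 153/4bc - 63b → 4/3b^4 - 5b^3 - 45b^2c + 87b^2 + 171/4bc - 63b - 27/4c
  leading term b^4: subtract (-3b)·g_3 from 4/3b^4 - 5b^3 - 45b^2c + 87b^2 + 171/4bc - 63b - 27/4c → -b^3 + 3b^2 + 135/4bc - 63b - 27/4c
  leading term b^3: subtract (9/4)·g_3 from -b^3 + 3b^2 + 135/4bc - 63b - 27/4c → 0
  remainder 0.

Every S-polynomial of the final basis reduces to 0, so we have a Gröbner basis.
Inter-reduce: drop elements whose leading term is divisible by another's, tail-reduce, and make monic.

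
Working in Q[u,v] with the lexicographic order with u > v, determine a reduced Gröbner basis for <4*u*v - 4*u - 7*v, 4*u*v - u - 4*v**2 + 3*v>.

G = {u - 4/3*v**2 + 10/3*v, v**3 - 7/2*v**2 + 19/16*v}

f_1 = 4*u*v - 4*u - 7*v, LT = u*v.
f_2 = 4*u*v - u - 4*v**2 + 3*v, LT = u*v.

S(f_1,f_2): lcm = u*v. S = -3/4*u + v**2 - 5/2*v.
  leading term u: no divisor's leading term divides it; move -3/4*u to the remainder.
  leading term v**2: no divisor's leading term divides it; move v**2 to the remainder.
  leading term v: no divisor's leading term divides it; move -5/2*v to the remainder.
  remainder -3/4*u + v**2 - 5/2*v ≠ 0; add g_3 = -3/4*u + v**2 - 5/2*v to the basis.

S(f_1,g_3): lcm = u*v. S = -u + 4/3*v**3 - 10/3*v**2 - 7/4*v.
  leading term u: subtract (4/3)·g_3 from -u + 4/3*v**3 - 10/3*v**2 - 7/4*v → 4/3*v**3 - 14/3*v**2 + 19/12*v
  leading term v**3: no divisor's leading term divides it; move 4/3*v**3 to the remainder.
  leading term v**2: no divisor's leading term divides it; move -14/3*v**2 to the remainder.
  leading term v: no divisor's leading term divides it; move 19/12*v to the remainder.
  remainder 4/3*v**3 - 14/3*v**2 + 19/12*v ≠ 0; add g_4 = 4/3*v**3 - 14/3*v**2 + 19/12*v to the basis.

The other S-polynomials (S(f_2,g_3), S(f_1,g_4), S(f_2,g_4), S(g_3,g_4)) all reduce to 0 modulo the current basis, so we have a Gröbner basis.
Inter-reduce: drop elements whose leading term is divisible by another's, tail-reduce, and make monic.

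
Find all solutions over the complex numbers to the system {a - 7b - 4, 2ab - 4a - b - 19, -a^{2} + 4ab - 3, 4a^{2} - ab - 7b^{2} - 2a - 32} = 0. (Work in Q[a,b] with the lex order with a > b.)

Compute a lex Gröbner basis by Buchberger's algorithm.
f_1 = a - 7b - 4, LT = a.
f_2 = 2ab - 4a - b - 19, LT = ab.
f_3 = -a^{2} + 4ab - 3, LT = a^{2}.
f_4 = 4a^{2} - ab - 2a - 7b^{2} - 32, LT = a^{2}.

S(f_1,f_2): lcm = ab. S = 2a - 7b^{2} - \tfrac{7}{2}b + \tfrac{19}{2}.
  leading term a: subtract (2)·f_1 from 2a - 7b^{2} - \tfrac{7}{2}b + \tfrac{19}{2} → -7b^{2} + \tfrac{21}{2}b + \tfrac{35}{2}
  leading term b^{2}: no divisor's leading term divides it; move -7b^{2} to the remainder.
  leading term b: no divisor's leading term divides it; move \tfrac{21}{2}b to the remainder.
  leading term 1: no divisor's leading term divides it; move \tfrac{35}{2} to the remainder.
  remainder -7b^{2} + \tfrac{21}{2}b + \tfrac{35}{2} ≠ 0; add h_5 = -7b^{2} + \tfrac{21}{2}b + \tfrac{35}{2} to the basis.

S(f_1,f_3): lcm = a^{2}. S = -3ab - 4a - 3.
  leading term ab: subtract (-3b)·f_1 from -3ab - 4a - 3 → -4a - 21b^{2} - 12b - 3
  leading term a: subtract (-4)·f_1 from -4a - 21b^{2} - 12b - 3 → -21b^{2} - 40b - 19
  leading term b^{2}: subtract (3)·h_5 from -21b^{2} - 40b - 19 → -\tfrac{143}{2}b - \tfrac{143}{2}
  leading term b: no divisor's leading term divides it; move -\tfrac{143}{2}b to the remainder.
  leading term 1: no divisor's leading term divides it; move -\tfrac{143}{2} to the remainder.
  remainder -\tfrac{143}{2}b - \tfrac{143}{2} ≠ 0; add h_6 = -\tfrac{143}{2}b - \tfrac{143}{2} to the basis.

S(f_1,f_4): lcm = a^{2}. S = -\tfrac{27}{4}ab - \tfrac{7}{2}a + \tfrac{7}{4}b^{2} + 8.
  leading term ab: subtract (-\tfrac{27}{4}b)·f_1 from -\tfrac{27}{4}ab - \tfrac{7}{2}a + \tfrac{7}{4}b^{2} + 8 → -\tfrac{7}{2}a - \tfrac{91}{2}b^{2} - 27b + 8
  leading term a: subtract (-\tfrac{7}{2})·f_1 from -\tfrac{7}{2}a - \tfrac{91}{2}b^{2} - 27b + 8 → -\tfrac{91}{2}b^{2} - \tfrac{103}{2}b - 6
  leading term b^{2}: subtract (\tfrac{13}{2})·h_5 from -\tfrac{91}{2}b^{2} - \tfrac{103}{2}b - 6 → -\tfrac{479}{4}b - \tfrac{479}{4}
  leading term b: subtract (\tfrac{479}{286})·h_6 from -\tfrac{479}{4}b - \tfrac{479}{4} → 0
  remainder 0.

S(f_2,f_3): lcm = a^{2}b. S = -2a^{2} + 4ab^{2} - \tfrac{1}{2}ab - \tfrac{19}{2}a - 3b.
  leading term a^{2}: subtract (-2a)·f_1 from -2a^{2} + 4ab^{2} - \tfrac{1}{2}ab - \tfrac{19}{2}a - 3b → 4ab^{2} - \tfrac{29}{2}ab - \tfrac{35}{2}a - 3b
  leading term ab^{2}: subtract (4b^{2})·f_1 from 4ab^{2} - \tfrac{29}{2}ab - \tfrac{35}{2}a - 3b → -\tfrac{29}{2}ab - \tfrac{35}{2}a + 28b^{3} + 16b^{2} - 3b
  leading term ab: subtract (-\tfrac{29}{2}b)·f_1 from -\tfrac{29}{2}ab - \tfrac{35}{2}a + 28b^{3} + 16b^{2} - 3b → -\tfrac{35}{2}a + 28b^{3} - \tfrac{171}{2}b^{2} - 61b
  leading term a: subtract (-\tfrac{35}{2})·f_1 from -\tfrac{35}{2}a + 28b^{3} - \tfrac{171}{2}b^{2} - 61b → 28b^{3} - \tfrac{171}{2}b^{2} - \tfrac{367}{2}b - 70
  leading term b^{3}: subtract (-4b)·h_5 from 28b^{3} - \tfrac{171}{2}b^{2} - \tfrac{367}{2}b - 70 → -\tfrac{87}{2}b^{2} - \tfrac{227}{2}b - 70
  leading term b^{2}: subtract (\tfrac{87}{14})·h_5 from -\tfrac{87}{2}b^{2} - \tfrac{227}{2}b - 70 → -\tfrac{715}{4}b - \tfrac{715}{4}
  leading term b: subtract (\tfrac{5}{2})·h_6 from -\tfrac{715}{4}b - \tfrac{715}{4} → 0
  remainder 0.

S(f_2,f_4): lcm = a^{2}b. S = -2a^{2} + \tfrac{1}{4}ab^{2} - \tfrac{19}{2}a + \tfrac{7}{4}b^{3} + 8b.
  leading term a^{2}: subtract (-2a)·f_1 from -2a^{2} + \tfrac{1}{4}ab^{2} - \tfrac{19}{2}a + \tfrac{7}{4}b^{3} + 8b → \tfrac{1}{4}ab^{2} - 14ab - \tfrac{35}{2}a + \tfrac{7}{4}b^{3} + 8b
  leading term ab^{2}: subtract (\tfrac{1}{4}b^{2})·f_1 from \tfrac{1}{4}ab^{2} - 14ab - \tfrac{35}{2}a + \tfrac{7}{4}b^{3} + 8b → -14ab - \tfrac{35}{2}a + \tfrac{7}{2}b^{3} + b^{2} + 8b
  leading term ab: subtract (-14b)·f_1 from -14ab - \tfrac{35}{2}a + \tfrac{7}{2}b^{3} + b^{2} + 8b → -\tfrac{35}{2}a + \tfrac{7}{2}b^{3} - 97b^{2} - 48b
  leading term a: subtract (-\tfrac{35}{2})·f_1 from -\tfrac{35}{2}a + \tfrac{7}{2}b^{3} - 97b^{2} - 48b → \tfrac{7}{2}b^{3} - 97b^{2} - \tfrac{341}{2}b - 70
  leading term b^{3}: subtract (-\tfrac{1}{2}b)·h_5 from \tfrac{7}{2}b^{3} - 97b^{2} - \tfrac{341}{2}b - 70 → -\tfrac{367}{4}b^{2} - \tfrac{647}{4}b - 70
  leading term b^{2}: subtract (\tfrac{367}{28})·h_5 from -\tfrac{367}{4}b^{2} - \tfrac{647}{4}b - 70 → -\tfrac{2395}{8}b - \tfrac{2395}{8}
  leading term b: subtract (\tfrac{2395}{572})·h_6 from -\tfrac{2395}{8}b - \tfrac{2395}{8} → 0
  remainder 0.

S(f_3,f_4): lcm = a^{2}. S = -\tfrac{15}{4}ab + \tfrac{1}{2}a + \tfrac{7}{4}b^{2} + 11.
  leading term ab: subtract (-\tfrac{15}{4}b)·f_1 from -\tfrac{15}{4}ab + \tfrac{1}{2}a + \tfrac{7}{4}b^{2} + 11 → \tfrac{1}{2}a - \tfrac{49}{2}b^{2} - 15b + 11
  leading term a: subtract (\tfrac{1}{2})·f_1 from \tfrac{1}{2}a - \tfrac{49}{2}b^{2} - 15b + 11 → -\tfrac{49}{2}b^{2} - \tfrac{23}{2}b + 13
  leading term b^{2}: subtract (\tfrac{7}{2})·h_5 from -\tfrac{49}{2}b^{2} - \tfrac{23}{2}b + 13 → -\tfrac{193}{4}b - \tfrac{193}{4}
  leading term b: subtract (\tfrac{193}{286})·h_6 from -\tfrac{193}{4}b - \tfrac{193}{4} → 0
  remainder 0.

S(f_1,h_5): leading monomials are coprime, so the S-polynomial reduces to 0 (Buchberger's first criterion).
S(f_2,h_5): lcm = ab^{2}. S = -\tfrac{1}{2}ab + \tfrac{5}{2}a - \tfrac{1}{2}b^{2} - \tfrac{19}{2}b.
  leading term ab: subtract (-\tfrac{1}{2}b)·f_1 from -\tfrac{1}{2}ab + \tfrac{5}{2}a - \tfrac{1}{2}b^{2} - \tfrac{19}{2}b → \tfrac{5}{2}a - 4b^{2} - \tfrac{23}{2}b
  leading term a: subtract (\tfrac{5}{2})·f_1 from \tfrac{5}{2}a - 4b^{2} - \tfrac{23}{2}b → -4b^{2} + 6b + 10
  leading term b^{2}: subtract (\tfrac{4}{7})·h_5 from -4b^{2} + 6b + 10 → 0
  remainder 0.

S(f_3,h_5): leading monomials are coprime, so the S-polynomial reduces to 0 (Buchberger's first criterion).
S(f_4,h_5): leading monomials are coprime, so the S-polynomial reduces to 0 (Buchberger's first criterion).
S(f_1,h_6): leading monomials are coprime, so the S-polynomial reduces to 0 (Buchberger's first criterion).
S(f_2,h_6): lcm = ab. S = -3a - \tfrac{1}{2}b - \tfrac{19}{2}.
  leading term a: subtract (-3)·f_1 from -3a - \tfrac{1}{2}b - \tfrac{19}{2} → -\tfrac{43}{2}b - \tfrac{43}{2}
  leading term b: subtract (\tfrac{43}{143})·h_6 from -\tfrac{43}{2}b - \tfrac{43}{2} → 0
  remainder 0.

S(f_3,h_6): leading monomials are coprime, so the S-polynomial reduces to 0 (Buchberger's first criterion).
S(f_4,h_6): leading monomials are coprime, so the S-polynomial reduces to 0 (Buchberger's first criterion).
S(h_5,h_6): lcm = b^{2}. S = -\tfrac{5}{2}b - \tfrac{5}{2}.
  leading term b: subtract (\tfrac{5}{143})·h_6 from -\tfrac{5}{2}b - \tfrac{5}{2} → 0
  remainder 0.

Every S-polynomial of the final basis reduces to 0, so we have a Gröbner basis.
Inter-reduce: drop elements whose leading term is divisible by another's, tail-reduce, and make monic.
Reduced Gröbner basis: {a + 3, b + 1}.

A lex Gröbner basis eliminates variables successively. Here b + 1 depends only on b, with roots {-1}; lifting each root through the earlier basis elements recovers the full solutions.
  b = -1: the earlier basis element becomes a + 3 = 0, giving a = -3 — point (-3, -1).

{(-3, -1)}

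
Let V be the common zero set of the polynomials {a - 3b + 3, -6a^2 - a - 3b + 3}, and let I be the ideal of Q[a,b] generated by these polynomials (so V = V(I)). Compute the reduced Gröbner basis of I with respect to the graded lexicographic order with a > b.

G = {b^2 - 17/9b + 8/9, a - 3b + 3}

f_1 = a - 3b + 3, LT = a.
f_2 = -6a^2 - a - 3b + 3, LT = a^2.

S(f_1,f_2): lcm = a^2. S = -3ab + 17/6a - 1/2b + 1/2.
  reduce S modulo (f_1, f_2):
  remainder -9b^2 + 17b - 8 ≠ 0; add g_3 = -9b^2 + 17b - 8 to the basis.

The other S-polynomials (S(f_1,g_3), S(f_2,g_3)) all reduce to 0 modulo the current basis, so we have a Gröbner basis.
Inter-reduce: drop elements whose leading term is divisible by another's, tail-reduce, and make monic.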